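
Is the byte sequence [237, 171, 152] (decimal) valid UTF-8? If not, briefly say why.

invalid (encodes a surrogate (U+D800–U+DFFF))

Structurally a 3-byte sequence; payload = 0xDAD8.
But 0xDAD8 is in U+D800–U+DFFF, the surrogate range. Surrogates are not Unicode scalar values and are forbidden in UTF-8.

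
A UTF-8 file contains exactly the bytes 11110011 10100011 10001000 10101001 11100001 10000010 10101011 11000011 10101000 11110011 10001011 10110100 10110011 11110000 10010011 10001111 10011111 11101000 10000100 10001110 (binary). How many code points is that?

Byte at offset 0: 0xF3 = 11110011 → 4-byte char (#1). Advance 4.
Byte at offset 4: 0xE1 = 11100001 → 3-byte char (#2). Advance 3.
Byte at offset 7: 0xC3 = 11000011 → 2-byte char (#3). Advance 2.
Byte at offset 9: 0xF3 = 11110011 → 4-byte char (#4). Advance 4.
Byte at offset 13: 0xF0 = 11110000 → 4-byte char (#5). Advance 4.
Byte at offset 17: 0xE8 = 11101000 → 3-byte char (#6). Advance 3.
Reached end at offset 20 after 6 code points.

6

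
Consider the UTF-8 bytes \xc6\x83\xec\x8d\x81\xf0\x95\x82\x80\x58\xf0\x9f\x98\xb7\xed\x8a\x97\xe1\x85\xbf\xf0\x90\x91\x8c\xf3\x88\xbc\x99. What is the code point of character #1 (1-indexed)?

U+0183

Offset 0: leading byte 0xC6 = 11000110 → 2-byte char #1 = C6 83.
Leading byte 0xC6 = 11000110 matches 110xxxxx → 2-byte sequence.
Byte 1: 0xC6 = 11000110, payload 00110 (5 bits).
Byte 2: 0x83 = 10000011 (10xxxxxx ✓), payload 000011.
Concatenate: 00110000011 = 0x183 (11 bits → U+0183).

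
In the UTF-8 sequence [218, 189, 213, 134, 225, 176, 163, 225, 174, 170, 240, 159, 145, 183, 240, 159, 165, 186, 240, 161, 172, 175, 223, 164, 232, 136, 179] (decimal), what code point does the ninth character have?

U+8233

Offset 0: leading byte 0xDA = 11011010 → 2-byte char #1 = DA BD.
Offset 2: leading byte 0xD5 = 11010101 → 2-byte char #2 = D5 86.
Offset 4: leading byte 0xE1 = 11100001 → 3-byte char #3 = E1 B0 A3.
Offset 7: leading byte 0xE1 = 11100001 → 3-byte char #4 = E1 AE AA.
Offset 10: leading byte 0xF0 = 11110000 → 4-byte char #5 = F0 9F 91 B7.
Offset 14: leading byte 0xF0 = 11110000 → 4-byte char #6 = F0 9F A5 BA.
Offset 18: leading byte 0xF0 = 11110000 → 4-byte char #7 = F0 A1 AC AF.
Offset 22: leading byte 0xDF = 11011111 → 2-byte char #8 = DF A4.
Offset 24: leading byte 0xE8 = 11101000 → 3-byte char #9 = E8 88 B3.
Leading byte 0xE8 = 11101000 matches 1110xxxx → 3-byte sequence.
Byte 1: 0xE8 = 11101000, payload 1000 (4 bits).
Byte 2: 0x88 = 10001000 (10xxxxxx ✓), payload 001000.
Byte 3: 0xB3 = 10110011 (10xxxxxx ✓), payload 110011.
Concatenate: 1000001000110011 = 0x8233 (16 bits → U+8233).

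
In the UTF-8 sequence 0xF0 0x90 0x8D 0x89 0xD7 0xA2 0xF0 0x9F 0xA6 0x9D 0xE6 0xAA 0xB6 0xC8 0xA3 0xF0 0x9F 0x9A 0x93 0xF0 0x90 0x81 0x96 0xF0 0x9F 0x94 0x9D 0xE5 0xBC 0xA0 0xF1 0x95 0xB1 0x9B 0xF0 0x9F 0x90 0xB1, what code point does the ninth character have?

Offset 0: leading byte 0xF0 = 11110000 → 4-byte char #1 = F0 90 8D 89.
Offset 4: leading byte 0xD7 = 11010111 → 2-byte char #2 = D7 A2.
Offset 6: leading byte 0xF0 = 11110000 → 4-byte char #3 = F0 9F A6 9D.
Offset 10: leading byte 0xE6 = 11100110 → 3-byte char #4 = E6 AA B6.
Offset 13: leading byte 0xC8 = 11001000 → 2-byte char #5 = C8 A3.
Offset 15: leading byte 0xF0 = 11110000 → 4-byte char #6 = F0 9F 9A 93.
Offset 19: leading byte 0xF0 = 11110000 → 4-byte char #7 = F0 90 81 96.
Offset 23: leading byte 0xF0 = 11110000 → 4-byte char #8 = F0 9F 94 9D.
Offset 27: leading byte 0xE5 = 11100101 → 3-byte char #9 = E5 BC A0.
Leading byte 0xE5 = 11100101 matches 1110xxxx → 3-byte sequence.
Byte 1: 0xE5 = 11100101, payload 0101 (4 bits).
Byte 2: 0xBC = 10111100 (10xxxxxx ✓), payload 111100.
Byte 3: 0xA0 = 10100000 (10xxxxxx ✓), payload 100000.
Concatenate: 0101111100100000 = 0x5F20 (16 bits → U+5F20).

U+5F20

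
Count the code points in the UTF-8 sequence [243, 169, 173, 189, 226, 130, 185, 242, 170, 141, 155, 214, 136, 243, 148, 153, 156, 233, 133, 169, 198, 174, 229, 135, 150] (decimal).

8

Byte at offset 0: 0xF3 = 11110011 → 4-byte char (#1). Advance 4.
Byte at offset 4: 0xE2 = 11100010 → 3-byte char (#2). Advance 3.
Byte at offset 7: 0xF2 = 11110010 → 4-byte char (#3). Advance 4.
Byte at offset 11: 0xD6 = 11010110 → 2-byte char (#4). Advance 2.
Byte at offset 13: 0xF3 = 11110011 → 4-byte char (#5). Advance 4.
Byte at offset 17: 0xE9 = 11101001 → 3-byte char (#6). Advance 3.
Byte at offset 20: 0xC6 = 11000110 → 2-byte char (#7). Advance 2.
Byte at offset 22: 0xE5 = 11100101 → 3-byte char (#8). Advance 3.
Reached end at offset 25 after 8 code points.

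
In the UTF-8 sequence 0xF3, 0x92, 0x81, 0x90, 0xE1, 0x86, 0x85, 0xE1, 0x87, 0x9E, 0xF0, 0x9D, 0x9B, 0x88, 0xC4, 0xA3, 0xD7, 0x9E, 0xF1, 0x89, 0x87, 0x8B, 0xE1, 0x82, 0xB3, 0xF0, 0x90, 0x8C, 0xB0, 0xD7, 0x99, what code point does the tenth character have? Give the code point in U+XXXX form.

Offset 0: leading byte 0xF3 = 11110011 → 4-byte char #1 = F3 92 81 90.
Offset 4: leading byte 0xE1 = 11100001 → 3-byte char #2 = E1 86 85.
Offset 7: leading byte 0xE1 = 11100001 → 3-byte char #3 = E1 87 9E.
Offset 10: leading byte 0xF0 = 11110000 → 4-byte char #4 = F0 9D 9B 88.
Offset 14: leading byte 0xC4 = 11000100 → 2-byte char #5 = C4 A3.
Offset 16: leading byte 0xD7 = 11010111 → 2-byte char #6 = D7 9E.
Offset 18: leading byte 0xF1 = 11110001 → 4-byte char #7 = F1 89 87 8B.
Offset 22: leading byte 0xE1 = 11100001 → 3-byte char #8 = E1 82 B3.
Offset 25: leading byte 0xF0 = 11110000 → 4-byte char #9 = F0 90 8C B0.
Offset 29: leading byte 0xD7 = 11010111 → 2-byte char #10 = D7 99.
Leading byte 0xD7 = 11010111 matches 110xxxxx → 2-byte sequence.
Byte 1: 0xD7 = 11010111, payload 10111 (5 bits).
Byte 2: 0x99 = 10011001 (10xxxxxx ✓), payload 011001.
Concatenate: 10111011001 = 0x5D9 (11 bits → U+05D9).

U+05D9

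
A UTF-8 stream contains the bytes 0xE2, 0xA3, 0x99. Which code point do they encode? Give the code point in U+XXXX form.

U+28D9

Leading byte 0xE2 = 11100010 matches 1110xxxx → 3-byte sequence.
Byte 1: 0xE2 = 11100010, payload 0010 (4 bits).
Byte 2: 0xA3 = 10100011 (10xxxxxx ✓), payload 100011.
Byte 3: 0x99 = 10011001 (10xxxxxx ✓), payload 011001.
Concatenate: 0010100011011001 = 0x28D9 (16 bits → U+28D9).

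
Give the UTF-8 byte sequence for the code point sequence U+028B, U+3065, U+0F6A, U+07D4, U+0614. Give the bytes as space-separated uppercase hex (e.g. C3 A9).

U+028B: 2-byte form → CA 8B.
U+3065: 3-byte form → E3 81 A5.
U+0F6A: 3-byte form → E0 BD AA.
U+07D4: 2-byte form → DF 94.
U+0614: 2-byte form → D8 94.
Concatenated (12 bytes): CA 8B E3 81 A5 E0 BD AA DF 94 D8 94.

CA 8B E3 81 A5 E0 BD AA DF 94 D8 94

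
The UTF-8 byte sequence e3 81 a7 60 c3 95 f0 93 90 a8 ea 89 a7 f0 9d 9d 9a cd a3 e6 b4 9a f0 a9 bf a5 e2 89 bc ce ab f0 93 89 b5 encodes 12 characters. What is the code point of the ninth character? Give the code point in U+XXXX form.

Offset 0: leading byte 0xE3 = 11100011 → 3-byte char #1 = E3 81 A7.
Offset 3: leading byte 0x60 = 01100000 → 1-byte char #2 = 60.
Offset 4: leading byte 0xC3 = 11000011 → 2-byte char #3 = C3 95.
Offset 6: leading byte 0xF0 = 11110000 → 4-byte char #4 = F0 93 90 A8.
Offset 10: leading byte 0xEA = 11101010 → 3-byte char #5 = EA 89 A7.
Offset 13: leading byte 0xF0 = 11110000 → 4-byte char #6 = F0 9D 9D 9A.
Offset 17: leading byte 0xCD = 11001101 → 2-byte char #7 = CD A3.
Offset 19: leading byte 0xE6 = 11100110 → 3-byte char #8 = E6 B4 9A.
Offset 22: leading byte 0xF0 = 11110000 → 4-byte char #9 = F0 A9 BF A5.
Leading byte 0xF0 = 11110000 matches 11110xxx → 4-byte sequence.
Byte 1: 0xF0 = 11110000, payload 000 (3 bits).
Byte 2: 0xA9 = 10101001 (10xxxxxx ✓), payload 101001.
Byte 3: 0xBF = 10111111 (10xxxxxx ✓), payload 111111.
Byte 4: 0xA5 = 10100101 (10xxxxxx ✓), payload 100101.
Concatenate: 000101001111111100101 = 0x29FE5 (21 bits → U+29FE5).

U+29FE5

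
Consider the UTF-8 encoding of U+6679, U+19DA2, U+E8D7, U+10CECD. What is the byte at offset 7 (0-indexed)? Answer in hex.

0xEE

U+6679 → 3-byte form E6 99 B9 at offsets 0–2.
U+19DA2 → 4-byte form F0 99 B6 A2 at offsets 3–6.
U+E8D7 → 3-byte form EE A3 97 at offsets 7–9.
Offset 7 falls in char 3's range; it's byte 1 of EE A3 97 = 0xEE.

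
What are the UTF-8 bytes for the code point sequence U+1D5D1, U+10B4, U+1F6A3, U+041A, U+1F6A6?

U+1D5D1: 4-byte form → F0 9D 97 91.
U+10B4: 3-byte form → E1 82 B4.
U+1F6A3: 4-byte form → F0 9F 9A A3.
U+041A: 2-byte form → D0 9A.
U+1F6A6: 4-byte form → F0 9F 9A A6.
Concatenated (17 bytes): F0 9D 97 91 E1 82 B4 F0 9F 9A A3 D0 9A F0 9F 9A A6.

F0 9D 97 91 E1 82 B4 F0 9F 9A A3 D0 9A F0 9F 9A A6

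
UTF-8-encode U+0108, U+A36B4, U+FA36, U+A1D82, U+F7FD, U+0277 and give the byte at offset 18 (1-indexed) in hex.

0xB7

1-indexed offset 18 is 0-indexed offset 17.
U+0108 → 2-byte form C4 88 at offsets 0–1.
U+A36B4 → 4-byte form F2 A3 9A B4 at offsets 2–5.
U+FA36 → 3-byte form EF A8 B6 at offsets 6–8.
U+A1D82 → 4-byte form F2 A1 B6 82 at offsets 9–12.
U+F7FD → 3-byte form EF 9F BD at offsets 13–15.
U+0277 → 2-byte form C9 B7 at offsets 16–17.
Offset 17 falls in char 6's range; it's byte 2 of C9 B7 = 0xB7.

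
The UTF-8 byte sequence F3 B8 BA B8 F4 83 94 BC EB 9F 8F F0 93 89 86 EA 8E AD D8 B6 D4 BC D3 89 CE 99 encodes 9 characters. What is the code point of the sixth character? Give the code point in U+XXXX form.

Offset 0: leading byte 0xF3 = 11110011 → 4-byte char #1 = F3 B8 BA B8.
Offset 4: leading byte 0xF4 = 11110100 → 4-byte char #2 = F4 83 94 BC.
Offset 8: leading byte 0xEB = 11101011 → 3-byte char #3 = EB 9F 8F.
Offset 11: leading byte 0xF0 = 11110000 → 4-byte char #4 = F0 93 89 86.
Offset 15: leading byte 0xEA = 11101010 → 3-byte char #5 = EA 8E AD.
Offset 18: leading byte 0xD8 = 11011000 → 2-byte char #6 = D8 B6.
Leading byte 0xD8 = 11011000 matches 110xxxxx → 2-byte sequence.
Byte 1: 0xD8 = 11011000, payload 11000 (5 bits).
Byte 2: 0xB6 = 10110110 (10xxxxxx ✓), payload 110110.
Concatenate: 11000110110 = 0x636 (11 bits → U+0636).

U+0636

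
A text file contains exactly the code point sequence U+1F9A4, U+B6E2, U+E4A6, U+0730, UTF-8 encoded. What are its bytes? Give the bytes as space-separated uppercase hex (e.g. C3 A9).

F0 9F A6 A4 EB 9B A2 EE 92 A6 DC B0

U+1F9A4: 4-byte form → F0 9F A6 A4.
U+B6E2: 3-byte form → EB 9B A2.
U+E4A6: 3-byte form → EE 92 A6.
U+0730: 2-byte form → DC B0.
Concatenated (12 bytes): F0 9F A6 A4 EB 9B A2 EE 92 A6 DC B0.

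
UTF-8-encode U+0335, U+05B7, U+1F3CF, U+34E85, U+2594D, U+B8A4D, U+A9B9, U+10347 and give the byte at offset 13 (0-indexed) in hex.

U+0335 → 2-byte form CC B5 at offsets 0–1.
U+05B7 → 2-byte form D6 B7 at offsets 2–3.
U+1F3CF → 4-byte form F0 9F 8F 8F at offsets 4–7.
U+34E85 → 4-byte form F0 B4 BA 85 at offsets 8–11.
U+2594D → 4-byte form F0 A5 A5 8D at offsets 12–15.
Offset 13 falls in char 5's range; it's byte 2 of F0 A5 A5 8D = 0xA5.

0xA5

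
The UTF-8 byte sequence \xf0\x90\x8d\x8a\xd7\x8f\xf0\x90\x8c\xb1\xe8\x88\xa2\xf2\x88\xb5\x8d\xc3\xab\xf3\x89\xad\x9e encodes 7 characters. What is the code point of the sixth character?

U+00EB

Offset 0: leading byte 0xF0 = 11110000 → 4-byte char #1 = F0 90 8D 8A.
Offset 4: leading byte 0xD7 = 11010111 → 2-byte char #2 = D7 8F.
Offset 6: leading byte 0xF0 = 11110000 → 4-byte char #3 = F0 90 8C B1.
Offset 10: leading byte 0xE8 = 11101000 → 3-byte char #4 = E8 88 A2.
Offset 13: leading byte 0xF2 = 11110010 → 4-byte char #5 = F2 88 B5 8D.
Offset 17: leading byte 0xC3 = 11000011 → 2-byte char #6 = C3 AB.
Leading byte 0xC3 = 11000011 matches 110xxxxx → 2-byte sequence.
Byte 1: 0xC3 = 11000011, payload 00011 (5 bits).
Byte 2: 0xAB = 10101011 (10xxxxxx ✓), payload 101011.
Concatenate: 00011101011 = 0xEB (11 bits → U+00EB).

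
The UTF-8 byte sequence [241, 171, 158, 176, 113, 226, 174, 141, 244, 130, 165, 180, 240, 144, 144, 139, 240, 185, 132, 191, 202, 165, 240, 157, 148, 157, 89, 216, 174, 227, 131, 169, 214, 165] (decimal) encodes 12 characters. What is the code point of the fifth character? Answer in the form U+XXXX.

U+1040B

Offset 0: leading byte 0xF1 = 11110001 → 4-byte char #1 = F1 AB 9E B0.
Offset 4: leading byte 0x71 = 01110001 → 1-byte char #2 = 71.
Offset 5: leading byte 0xE2 = 11100010 → 3-byte char #3 = E2 AE 8D.
Offset 8: leading byte 0xF4 = 11110100 → 4-byte char #4 = F4 82 A5 B4.
Offset 12: leading byte 0xF0 = 11110000 → 4-byte char #5 = F0 90 90 8B.
Leading byte 0xF0 = 11110000 matches 11110xxx → 4-byte sequence.
Byte 1: 0xF0 = 11110000, payload 000 (3 bits).
Byte 2: 0x90 = 10010000 (10xxxxxx ✓), payload 010000.
Byte 3: 0x90 = 10010000 (10xxxxxx ✓), payload 010000.
Byte 4: 0x8B = 10001011 (10xxxxxx ✓), payload 001011.
Concatenate: 000010000010000001011 = 0x1040B (21 bits → U+1040B).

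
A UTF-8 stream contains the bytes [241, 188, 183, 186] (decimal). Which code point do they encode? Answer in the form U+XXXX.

Leading byte 0xF1 = 11110001 matches 11110xxx → 4-byte sequence.
Byte 1: 0xF1 = 11110001, payload 001 (3 bits).
Byte 2: 0xBC = 10111100 (10xxxxxx ✓), payload 111100.
Byte 3: 0xB7 = 10110111 (10xxxxxx ✓), payload 110111.
Byte 4: 0xBA = 10111010 (10xxxxxx ✓), payload 111010.
Concatenate: 001111100110111111010 = 0x7CDFA (21 bits → U+7CDFA).

U+7CDFA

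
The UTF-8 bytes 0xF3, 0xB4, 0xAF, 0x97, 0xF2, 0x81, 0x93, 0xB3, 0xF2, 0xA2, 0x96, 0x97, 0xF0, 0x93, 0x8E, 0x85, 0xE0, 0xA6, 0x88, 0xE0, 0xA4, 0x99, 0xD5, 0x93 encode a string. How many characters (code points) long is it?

7

Byte at offset 0: 0xF3 = 11110011 → 4-byte char (#1). Advance 4.
Byte at offset 4: 0xF2 = 11110010 → 4-byte char (#2). Advance 4.
Byte at offset 8: 0xF2 = 11110010 → 4-byte char (#3). Advance 4.
Byte at offset 12: 0xF0 = 11110000 → 4-byte char (#4). Advance 4.
Byte at offset 16: 0xE0 = 11100000 → 3-byte char (#5). Advance 3.
Byte at offset 19: 0xE0 = 11100000 → 3-byte char (#6). Advance 3.
Byte at offset 22: 0xD5 = 11010101 → 2-byte char (#7). Advance 2.
Reached end at offset 24 after 7 code points.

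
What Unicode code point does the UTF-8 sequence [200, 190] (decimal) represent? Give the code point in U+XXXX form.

U+023E

Leading byte 0xC8 = 11001000 matches 110xxxxx → 2-byte sequence.
Byte 1: 0xC8 = 11001000, payload 01000 (5 bits).
Byte 2: 0xBE = 10111110 (10xxxxxx ✓), payload 111110.
Concatenate: 01000111110 = 0x23E (11 bits → U+023E).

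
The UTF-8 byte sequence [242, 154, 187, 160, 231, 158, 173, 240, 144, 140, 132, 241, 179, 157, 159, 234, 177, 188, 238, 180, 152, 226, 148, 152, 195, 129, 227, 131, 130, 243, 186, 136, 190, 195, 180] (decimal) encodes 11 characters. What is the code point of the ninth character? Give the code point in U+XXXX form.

Offset 0: leading byte 0xF2 = 11110010 → 4-byte char #1 = F2 9A BB A0.
Offset 4: leading byte 0xE7 = 11100111 → 3-byte char #2 = E7 9E AD.
Offset 7: leading byte 0xF0 = 11110000 → 4-byte char #3 = F0 90 8C 84.
Offset 11: leading byte 0xF1 = 11110001 → 4-byte char #4 = F1 B3 9D 9F.
Offset 15: leading byte 0xEA = 11101010 → 3-byte char #5 = EA B1 BC.
Offset 18: leading byte 0xEE = 11101110 → 3-byte char #6 = EE B4 98.
Offset 21: leading byte 0xE2 = 11100010 → 3-byte char #7 = E2 94 98.
Offset 24: leading byte 0xC3 = 11000011 → 2-byte char #8 = C3 81.
Offset 26: leading byte 0xE3 = 11100011 → 3-byte char #9 = E3 83 82.
Leading byte 0xE3 = 11100011 matches 1110xxxx → 3-byte sequence.
Byte 1: 0xE3 = 11100011, payload 0011 (4 bits).
Byte 2: 0x83 = 10000011 (10xxxxxx ✓), payload 000011.
Byte 3: 0x82 = 10000010 (10xxxxxx ✓), payload 000010.
Concatenate: 0011000011000010 = 0x30C2 (16 bits → U+30C2).

U+30C2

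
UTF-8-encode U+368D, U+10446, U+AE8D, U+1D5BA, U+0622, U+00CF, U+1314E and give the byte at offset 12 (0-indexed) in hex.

U+368D → 3-byte form E3 9A 8D at offsets 0–2.
U+10446 → 4-byte form F0 90 91 86 at offsets 3–6.
U+AE8D → 3-byte form EA BA 8D at offsets 7–9.
U+1D5BA → 4-byte form F0 9D 96 BA at offsets 10–13.
Offset 12 falls in char 4's range; it's byte 3 of F0 9D 96 BA = 0x96.

0x96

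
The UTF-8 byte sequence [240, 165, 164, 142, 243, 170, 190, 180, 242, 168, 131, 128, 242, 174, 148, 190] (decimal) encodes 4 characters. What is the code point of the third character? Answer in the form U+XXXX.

Offset 0: leading byte 0xF0 = 11110000 → 4-byte char #1 = F0 A5 A4 8E.
Offset 4: leading byte 0xF3 = 11110011 → 4-byte char #2 = F3 AA BE B4.
Offset 8: leading byte 0xF2 = 11110010 → 4-byte char #3 = F2 A8 83 80.
Leading byte 0xF2 = 11110010 matches 11110xxx → 4-byte sequence.
Byte 1: 0xF2 = 11110010, payload 010 (3 bits).
Byte 2: 0xA8 = 10101000 (10xxxxxx ✓), payload 101000.
Byte 3: 0x83 = 10000011 (10xxxxxx ✓), payload 000011.
Byte 4: 0x80 = 10000000 (10xxxxxx ✓), payload 000000.
Concatenate: 010101000000011000000 = 0xA80C0 (21 bits → U+A80C0).

U+A80C0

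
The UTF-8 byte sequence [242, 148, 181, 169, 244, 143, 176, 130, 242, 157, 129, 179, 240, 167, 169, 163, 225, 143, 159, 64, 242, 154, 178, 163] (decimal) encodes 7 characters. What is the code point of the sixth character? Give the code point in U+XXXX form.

U+0040

Offset 0: leading byte 0xF2 = 11110010 → 4-byte char #1 = F2 94 B5 A9.
Offset 4: leading byte 0xF4 = 11110100 → 4-byte char #2 = F4 8F B0 82.
Offset 8: leading byte 0xF2 = 11110010 → 4-byte char #3 = F2 9D 81 B3.
Offset 12: leading byte 0xF0 = 11110000 → 4-byte char #4 = F0 A7 A9 A3.
Offset 16: leading byte 0xE1 = 11100001 → 3-byte char #5 = E1 8F 9F.
Offset 19: leading byte 0x40 = 01000000 → 1-byte char #6 = 40.
Leading byte 0x40 = 01000000 matches 0xxxxxxx → 1-byte sequence.
Byte 1: 0x40 = 01000000, payload 1000000 (7 bits).
Concatenate: 1000000 = 0x40 (7 bits → U+0040).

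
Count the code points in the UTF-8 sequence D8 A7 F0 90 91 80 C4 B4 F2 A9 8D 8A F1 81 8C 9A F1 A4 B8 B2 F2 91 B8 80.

7

Byte at offset 0: 0xD8 = 11011000 → 2-byte char (#1). Advance 2.
Byte at offset 2: 0xF0 = 11110000 → 4-byte char (#2). Advance 4.
Byte at offset 6: 0xC4 = 11000100 → 2-byte char (#3). Advance 2.
Byte at offset 8: 0xF2 = 11110010 → 4-byte char (#4). Advance 4.
Byte at offset 12: 0xF1 = 11110001 → 4-byte char (#5). Advance 4.
Byte at offset 16: 0xF1 = 11110001 → 4-byte char (#6). Advance 4.
Byte at offset 20: 0xF2 = 11110010 → 4-byte char (#7). Advance 4.
Reached end at offset 24 after 7 code points.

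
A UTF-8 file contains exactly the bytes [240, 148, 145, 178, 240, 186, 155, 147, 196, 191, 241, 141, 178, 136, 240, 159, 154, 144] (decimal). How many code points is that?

5

Byte at offset 0: 0xF0 = 11110000 → 4-byte char (#1). Advance 4.
Byte at offset 4: 0xF0 = 11110000 → 4-byte char (#2). Advance 4.
Byte at offset 8: 0xC4 = 11000100 → 2-byte char (#3). Advance 2.
Byte at offset 10: 0xF1 = 11110001 → 4-byte char (#4). Advance 4.
Byte at offset 14: 0xF0 = 11110000 → 4-byte char (#5). Advance 4.
Reached end at offset 18 after 5 code points.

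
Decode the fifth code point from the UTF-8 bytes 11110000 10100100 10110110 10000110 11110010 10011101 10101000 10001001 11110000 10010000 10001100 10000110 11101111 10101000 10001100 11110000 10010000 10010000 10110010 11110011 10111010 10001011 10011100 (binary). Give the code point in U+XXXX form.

Offset 0: leading byte 0xF0 = 11110000 → 4-byte char #1 = F0 A4 B6 86.
Offset 4: leading byte 0xF2 = 11110010 → 4-byte char #2 = F2 9D A8 89.
Offset 8: leading byte 0xF0 = 11110000 → 4-byte char #3 = F0 90 8C 86.
Offset 12: leading byte 0xEF = 11101111 → 3-byte char #4 = EF A8 8C.
Offset 15: leading byte 0xF0 = 11110000 → 4-byte char #5 = F0 90 90 B2.
Leading byte 0xF0 = 11110000 matches 11110xxx → 4-byte sequence.
Byte 1: 0xF0 = 11110000, payload 000 (3 bits).
Byte 2: 0x90 = 10010000 (10xxxxxx ✓), payload 010000.
Byte 3: 0x90 = 10010000 (10xxxxxx ✓), payload 010000.
Byte 4: 0xB2 = 10110010 (10xxxxxx ✓), payload 110010.
Concatenate: 000010000010000110010 = 0x10432 (21 bits → U+10432).

U+10432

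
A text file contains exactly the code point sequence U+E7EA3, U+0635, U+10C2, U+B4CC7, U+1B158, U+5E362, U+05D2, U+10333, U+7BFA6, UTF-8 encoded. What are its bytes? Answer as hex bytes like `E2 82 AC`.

U+E7EA3: 4-byte form → F3 A7 BA A3.
U+0635: 2-byte form → D8 B5.
U+10C2: 3-byte form → E1 83 82.
U+B4CC7: 4-byte form → F2 B4 B3 87.
U+1B158: 4-byte form → F0 9B 85 98.
U+5E362: 4-byte form → F1 9E 8D A2.
U+05D2: 2-byte form → D7 92.
U+10333: 4-byte form → F0 90 8C B3.
U+7BFA6: 4-byte form → F1 BB BE A6.
Concatenated (31 bytes): F3 A7 BA A3 D8 B5 E1 83 82 F2 B4 B3 87 F0 9B 85 98 F1 9E 8D A2 D7 92 F0 90 8C B3 F1 BB BE A6.

F3 A7 BA A3 D8 B5 E1 83 82 F2 B4 B3 87 F0 9B 85 98 F1 9E 8D A2 D7 92 F0 90 8C B3 F1 BB BE A6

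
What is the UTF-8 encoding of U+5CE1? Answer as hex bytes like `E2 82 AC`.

U+5CE1 = 0x5CE1 = 23777 decimal. In range U+0800–U+FFFF → 3-byte form: 1110xxxx 10xxxxxx 10xxxxxx.
Binary (16 bits): 0101110011100001.
Split 4+6+6: 0101 | 110011 | 100001.
Byte 1: 11100101 = 0xE5.
Byte 2: 10110011 = 0xB3.
Byte 3: 10100001 = 0xA1.

E5 B3 A1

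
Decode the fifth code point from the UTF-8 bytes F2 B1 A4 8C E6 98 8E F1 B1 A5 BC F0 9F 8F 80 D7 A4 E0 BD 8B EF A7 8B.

Offset 0: leading byte 0xF2 = 11110010 → 4-byte char #1 = F2 B1 A4 8C.
Offset 4: leading byte 0xE6 = 11100110 → 3-byte char #2 = E6 98 8E.
Offset 7: leading byte 0xF1 = 11110001 → 4-byte char #3 = F1 B1 A5 BC.
Offset 11: leading byte 0xF0 = 11110000 → 4-byte char #4 = F0 9F 8F 80.
Offset 15: leading byte 0xD7 = 11010111 → 2-byte char #5 = D7 A4.
Leading byte 0xD7 = 11010111 matches 110xxxxx → 2-byte sequence.
Byte 1: 0xD7 = 11010111, payload 10111 (5 bits).
Byte 2: 0xA4 = 10100100 (10xxxxxx ✓), payload 100100.
Concatenate: 10111100100 = 0x5E4 (11 bits → U+05E4).

U+05E4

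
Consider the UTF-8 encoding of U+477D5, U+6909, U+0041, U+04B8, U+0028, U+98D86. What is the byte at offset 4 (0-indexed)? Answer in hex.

0xE6

U+477D5 → 4-byte form F1 87 9F 95 at offsets 0–3.
U+6909 → 3-byte form E6 A4 89 at offsets 4–6.
Offset 4 falls in char 2's range; it's byte 1 of E6 A4 89 = 0xE6.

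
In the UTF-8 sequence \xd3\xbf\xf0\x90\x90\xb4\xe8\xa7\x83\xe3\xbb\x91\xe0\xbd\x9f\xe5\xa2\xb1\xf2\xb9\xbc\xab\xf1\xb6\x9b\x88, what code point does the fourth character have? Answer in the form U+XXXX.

U+3ED1

Offset 0: leading byte 0xD3 = 11010011 → 2-byte char #1 = D3 BF.
Offset 2: leading byte 0xF0 = 11110000 → 4-byte char #2 = F0 90 90 B4.
Offset 6: leading byte 0xE8 = 11101000 → 3-byte char #3 = E8 A7 83.
Offset 9: leading byte 0xE3 = 11100011 → 3-byte char #4 = E3 BB 91.
Leading byte 0xE3 = 11100011 matches 1110xxxx → 3-byte sequence.
Byte 1: 0xE3 = 11100011, payload 0011 (4 bits).
Byte 2: 0xBB = 10111011 (10xxxxxx ✓), payload 111011.
Byte 3: 0x91 = 10010001 (10xxxxxx ✓), payload 010001.
Concatenate: 0011111011010001 = 0x3ED1 (16 bits → U+3ED1).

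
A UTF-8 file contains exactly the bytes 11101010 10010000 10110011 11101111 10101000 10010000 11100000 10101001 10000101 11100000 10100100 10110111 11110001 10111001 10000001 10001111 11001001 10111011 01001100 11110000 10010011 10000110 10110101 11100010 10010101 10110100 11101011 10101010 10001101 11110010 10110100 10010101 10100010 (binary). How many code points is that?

11

Byte at offset 0: 0xEA = 11101010 → 3-byte char (#1). Advance 3.
Byte at offset 3: 0xEF = 11101111 → 3-byte char (#2). Advance 3.
Byte at offset 6: 0xE0 = 11100000 → 3-byte char (#3). Advance 3.
Byte at offset 9: 0xE0 = 11100000 → 3-byte char (#4). Advance 3.
Byte at offset 12: 0xF1 = 11110001 → 4-byte char (#5). Advance 4.
Byte at offset 16: 0xC9 = 11001001 → 2-byte char (#6). Advance 2.
Byte at offset 18: 0x4C = 01001100 → 1-byte char (#7). Advance 1.
Byte at offset 19: 0xF0 = 11110000 → 4-byte char (#8). Advance 4.
Byte at offset 23: 0xE2 = 11100010 → 3-byte char (#9). Advance 3.
Byte at offset 26: 0xEB = 11101011 → 3-byte char (#10). Advance 3.
Byte at offset 29: 0xF2 = 11110010 → 4-byte char (#11). Advance 4.
Reached end at offset 33 after 11 code points.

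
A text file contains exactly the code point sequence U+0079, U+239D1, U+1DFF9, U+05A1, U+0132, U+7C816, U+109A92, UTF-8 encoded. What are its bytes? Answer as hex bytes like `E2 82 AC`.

U+0079: 1-byte form → 79.
U+239D1: 4-byte form → F0 A3 A7 91.
U+1DFF9: 4-byte form → F0 9D BF B9.
U+05A1: 2-byte form → D6 A1.
U+0132: 2-byte form → C4 B2.
U+7C816: 4-byte form → F1 BC A0 96.
U+109A92: 4-byte form → F4 89 AA 92.
Concatenated (21 bytes): 79 F0 A3 A7 91 F0 9D BF B9 D6 A1 C4 B2 F1 BC A0 96 F4 89 AA 92.

79 F0 A3 A7 91 F0 9D BF B9 D6 A1 C4 B2 F1 BC A0 96 F4 89 AA 92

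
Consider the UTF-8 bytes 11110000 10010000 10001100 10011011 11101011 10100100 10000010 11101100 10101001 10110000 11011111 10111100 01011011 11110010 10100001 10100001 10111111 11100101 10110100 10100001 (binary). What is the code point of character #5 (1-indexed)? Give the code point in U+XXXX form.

Offset 0: leading byte 0xF0 = 11110000 → 4-byte char #1 = F0 90 8C 9B.
Offset 4: leading byte 0xEB = 11101011 → 3-byte char #2 = EB A4 82.
Offset 7: leading byte 0xEC = 11101100 → 3-byte char #3 = EC A9 B0.
Offset 10: leading byte 0xDF = 11011111 → 2-byte char #4 = DF BC.
Offset 12: leading byte 0x5B = 01011011 → 1-byte char #5 = 5B.
Leading byte 0x5B = 01011011 matches 0xxxxxxx → 1-byte sequence.
Byte 1: 0x5B = 01011011, payload 1011011 (7 bits).
Concatenate: 1011011 = 0x5B (7 bits → U+005B).

U+005B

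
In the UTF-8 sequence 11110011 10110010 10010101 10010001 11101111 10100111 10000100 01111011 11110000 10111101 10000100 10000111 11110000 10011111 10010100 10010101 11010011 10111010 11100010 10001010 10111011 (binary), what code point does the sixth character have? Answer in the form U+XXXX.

Offset 0: leading byte 0xF3 = 11110011 → 4-byte char #1 = F3 B2 95 91.
Offset 4: leading byte 0xEF = 11101111 → 3-byte char #2 = EF A7 84.
Offset 7: leading byte 0x7B = 01111011 → 1-byte char #3 = 7B.
Offset 8: leading byte 0xF0 = 11110000 → 4-byte char #4 = F0 BD 84 87.
Offset 12: leading byte 0xF0 = 11110000 → 4-byte char #5 = F0 9F 94 95.
Offset 16: leading byte 0xD3 = 11010011 → 2-byte char #6 = D3 BA.
Leading byte 0xD3 = 11010011 matches 110xxxxx → 2-byte sequence.
Byte 1: 0xD3 = 11010011, payload 10011 (5 bits).
Byte 2: 0xBA = 10111010 (10xxxxxx ✓), payload 111010.
Concatenate: 10011111010 = 0x4FA (11 bits → U+04FA).

U+04FA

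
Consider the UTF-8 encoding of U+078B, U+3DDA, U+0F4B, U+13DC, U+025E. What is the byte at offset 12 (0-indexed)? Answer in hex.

0x9E

U+078B → 2-byte form DE 8B at offsets 0–1.
U+3DDA → 3-byte form E3 B7 9A at offsets 2–4.
U+0F4B → 3-byte form E0 BD 8B at offsets 5–7.
U+13DC → 3-byte form E1 8F 9C at offsets 8–10.
U+025E → 2-byte form C9 9E at offsets 11–12.
Offset 12 falls in char 5's range; it's byte 2 of C9 9E = 0x9E.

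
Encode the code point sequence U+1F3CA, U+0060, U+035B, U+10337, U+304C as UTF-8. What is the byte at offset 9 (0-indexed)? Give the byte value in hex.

0x8C

U+1F3CA → 4-byte form F0 9F 8F 8A at offsets 0–3.
U+0060 → 1-byte form 60 at offsets 4–4.
U+035B → 2-byte form CD 9B at offsets 5–6.
U+10337 → 4-byte form F0 90 8C B7 at offsets 7–10.
Offset 9 falls in char 4's range; it's byte 3 of F0 90 8C B7 = 0x8C.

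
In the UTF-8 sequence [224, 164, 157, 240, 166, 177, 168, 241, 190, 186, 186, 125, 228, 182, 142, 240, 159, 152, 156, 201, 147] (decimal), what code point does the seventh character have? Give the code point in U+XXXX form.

U+0253

Offset 0: leading byte 0xE0 = 11100000 → 3-byte char #1 = E0 A4 9D.
Offset 3: leading byte 0xF0 = 11110000 → 4-byte char #2 = F0 A6 B1 A8.
Offset 7: leading byte 0xF1 = 11110001 → 4-byte char #3 = F1 BE BA BA.
Offset 11: leading byte 0x7D = 01111101 → 1-byte char #4 = 7D.
Offset 12: leading byte 0xE4 = 11100100 → 3-byte char #5 = E4 B6 8E.
Offset 15: leading byte 0xF0 = 11110000 → 4-byte char #6 = F0 9F 98 9C.
Offset 19: leading byte 0xC9 = 11001001 → 2-byte char #7 = C9 93.
Leading byte 0xC9 = 11001001 matches 110xxxxx → 2-byte sequence.
Byte 1: 0xC9 = 11001001, payload 01001 (5 bits).
Byte 2: 0x93 = 10010011 (10xxxxxx ✓), payload 010011.
Concatenate: 01001010011 = 0x253 (11 bits → U+0253).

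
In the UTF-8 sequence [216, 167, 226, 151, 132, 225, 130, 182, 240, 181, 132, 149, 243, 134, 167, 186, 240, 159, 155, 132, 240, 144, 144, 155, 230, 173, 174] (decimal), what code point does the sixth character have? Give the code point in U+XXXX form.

U+1F6C4

Offset 0: leading byte 0xD8 = 11011000 → 2-byte char #1 = D8 A7.
Offset 2: leading byte 0xE2 = 11100010 → 3-byte char #2 = E2 97 84.
Offset 5: leading byte 0xE1 = 11100001 → 3-byte char #3 = E1 82 B6.
Offset 8: leading byte 0xF0 = 11110000 → 4-byte char #4 = F0 B5 84 95.
Offset 12: leading byte 0xF3 = 11110011 → 4-byte char #5 = F3 86 A7 BA.
Offset 16: leading byte 0xF0 = 11110000 → 4-byte char #6 = F0 9F 9B 84.
Leading byte 0xF0 = 11110000 matches 11110xxx → 4-byte sequence.
Byte 1: 0xF0 = 11110000, payload 000 (3 bits).
Byte 2: 0x9F = 10011111 (10xxxxxx ✓), payload 011111.
Byte 3: 0x9B = 10011011 (10xxxxxx ✓), payload 011011.
Byte 4: 0x84 = 10000100 (10xxxxxx ✓), payload 000100.
Concatenate: 000011111011011000100 = 0x1F6C4 (21 bits → U+1F6C4).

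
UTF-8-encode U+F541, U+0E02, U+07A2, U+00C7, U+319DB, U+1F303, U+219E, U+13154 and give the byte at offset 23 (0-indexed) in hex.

U+F541 → 3-byte form EF 95 81 at offsets 0–2.
U+0E02 → 3-byte form E0 B8 82 at offsets 3–5.
U+07A2 → 2-byte form DE A2 at offsets 6–7.
U+00C7 → 2-byte form C3 87 at offsets 8–9.
U+319DB → 4-byte form F0 B1 A7 9B at offsets 10–13.
U+1F303 → 4-byte form F0 9F 8C 83 at offsets 14–17.
U+219E → 3-byte form E2 86 9E at offsets 18–20.
U+13154 → 4-byte form F0 93 85 94 at offsets 21–24.
Offset 23 falls in char 8's range; it's byte 3 of F0 93 85 94 = 0x85.

0x85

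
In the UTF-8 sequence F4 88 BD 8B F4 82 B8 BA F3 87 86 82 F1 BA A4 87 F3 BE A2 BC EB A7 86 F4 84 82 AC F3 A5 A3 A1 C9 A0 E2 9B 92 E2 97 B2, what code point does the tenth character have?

U+26D2

Offset 0: leading byte 0xF4 = 11110100 → 4-byte char #1 = F4 88 BD 8B.
Offset 4: leading byte 0xF4 = 11110100 → 4-byte char #2 = F4 82 B8 BA.
Offset 8: leading byte 0xF3 = 11110011 → 4-byte char #3 = F3 87 86 82.
Offset 12: leading byte 0xF1 = 11110001 → 4-byte char #4 = F1 BA A4 87.
Offset 16: leading byte 0xF3 = 11110011 → 4-byte char #5 = F3 BE A2 BC.
Offset 20: leading byte 0xEB = 11101011 → 3-byte char #6 = EB A7 86.
Offset 23: leading byte 0xF4 = 11110100 → 4-byte char #7 = F4 84 82 AC.
Offset 27: leading byte 0xF3 = 11110011 → 4-byte char #8 = F3 A5 A3 A1.
Offset 31: leading byte 0xC9 = 11001001 → 2-byte char #9 = C9 A0.
Offset 33: leading byte 0xE2 = 11100010 → 3-byte char #10 = E2 9B 92.
Leading byte 0xE2 = 11100010 matches 1110xxxx → 3-byte sequence.
Byte 1: 0xE2 = 11100010, payload 0010 (4 bits).
Byte 2: 0x9B = 10011011 (10xxxxxx ✓), payload 011011.
Byte 3: 0x92 = 10010010 (10xxxxxx ✓), payload 010010.
Concatenate: 0010011011010010 = 0x26D2 (16 bits → U+26D2).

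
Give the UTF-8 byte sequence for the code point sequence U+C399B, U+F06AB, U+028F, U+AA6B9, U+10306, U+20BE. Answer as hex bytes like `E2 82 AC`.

U+C399B: 4-byte form → F3 83 A6 9B.
U+F06AB: 4-byte form → F3 B0 9A AB.
U+028F: 2-byte form → CA 8F.
U+AA6B9: 4-byte form → F2 AA 9A B9.
U+10306: 4-byte form → F0 90 8C 86.
U+20BE: 3-byte form → E2 82 BE.
Concatenated (21 bytes): F3 83 A6 9B F3 B0 9A AB CA 8F F2 AA 9A B9 F0 90 8C 86 E2 82 BE.

F3 83 A6 9B F3 B0 9A AB CA 8F F2 AA 9A B9 F0 90 8C 86 E2 82 BE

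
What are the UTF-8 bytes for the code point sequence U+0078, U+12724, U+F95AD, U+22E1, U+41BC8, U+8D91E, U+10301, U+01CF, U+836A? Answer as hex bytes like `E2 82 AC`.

U+0078: 1-byte form → 78.
U+12724: 4-byte form → F0 92 9C A4.
U+F95AD: 4-byte form → F3 B9 96 AD.
U+22E1: 3-byte form → E2 8B A1.
U+41BC8: 4-byte form → F1 81 AF 88.
U+8D91E: 4-byte form → F2 8D A4 9E.
U+10301: 4-byte form → F0 90 8C 81.
U+01CF: 2-byte form → C7 8F.
U+836A: 3-byte form → E8 8D AA.
Concatenated (29 bytes): 78 F0 92 9C A4 F3 B9 96 AD E2 8B A1 F1 81 AF 88 F2 8D A4 9E F0 90 8C 81 C7 8F E8 8D AA.

78 F0 92 9C A4 F3 B9 96 AD E2 8B A1 F1 81 AF 88 F2 8D A4 9E F0 90 8C 81 C7 8F E8 8D AA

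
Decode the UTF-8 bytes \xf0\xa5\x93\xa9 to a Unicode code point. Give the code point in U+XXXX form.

U+254E9

Leading byte 0xF0 = 11110000 matches 11110xxx → 4-byte sequence.
Byte 1: 0xF0 = 11110000, payload 000 (3 bits).
Byte 2: 0xA5 = 10100101 (10xxxxxx ✓), payload 100101.
Byte 3: 0x93 = 10010011 (10xxxxxx ✓), payload 010011.
Byte 4: 0xA9 = 10101001 (10xxxxxx ✓), payload 101001.
Concatenate: 000100101010011101001 = 0x254E9 (21 bits → U+254E9).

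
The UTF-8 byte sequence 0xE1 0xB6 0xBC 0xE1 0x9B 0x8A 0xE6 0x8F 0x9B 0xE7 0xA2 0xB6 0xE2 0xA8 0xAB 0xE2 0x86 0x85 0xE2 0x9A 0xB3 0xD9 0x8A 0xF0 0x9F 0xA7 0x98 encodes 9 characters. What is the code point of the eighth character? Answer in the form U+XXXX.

U+064A

Offset 0: leading byte 0xE1 = 11100001 → 3-byte char #1 = E1 B6 BC.
Offset 3: leading byte 0xE1 = 11100001 → 3-byte char #2 = E1 9B 8A.
Offset 6: leading byte 0xE6 = 11100110 → 3-byte char #3 = E6 8F 9B.
Offset 9: leading byte 0xE7 = 11100111 → 3-byte char #4 = E7 A2 B6.
Offset 12: leading byte 0xE2 = 11100010 → 3-byte char #5 = E2 A8 AB.
Offset 15: leading byte 0xE2 = 11100010 → 3-byte char #6 = E2 86 85.
Offset 18: leading byte 0xE2 = 11100010 → 3-byte char #7 = E2 9A B3.
Offset 21: leading byte 0xD9 = 11011001 → 2-byte char #8 = D9 8A.
Leading byte 0xD9 = 11011001 matches 110xxxxx → 2-byte sequence.
Byte 1: 0xD9 = 11011001, payload 11001 (5 bits).
Byte 2: 0x8A = 10001010 (10xxxxxx ✓), payload 001010.
Concatenate: 11001001010 = 0x64A (11 bits → U+064A).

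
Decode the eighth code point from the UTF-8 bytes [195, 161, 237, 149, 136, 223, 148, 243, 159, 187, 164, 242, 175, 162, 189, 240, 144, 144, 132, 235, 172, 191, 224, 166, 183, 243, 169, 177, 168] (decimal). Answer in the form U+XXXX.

U+09B7

Offset 0: leading byte 0xC3 = 11000011 → 2-byte char #1 = C3 A1.
Offset 2: leading byte 0xED = 11101101 → 3-byte char #2 = ED 95 88.
Offset 5: leading byte 0xDF = 11011111 → 2-byte char #3 = DF 94.
Offset 7: leading byte 0xF3 = 11110011 → 4-byte char #4 = F3 9F BB A4.
Offset 11: leading byte 0xF2 = 11110010 → 4-byte char #5 = F2 AF A2 BD.
Offset 15: leading byte 0xF0 = 11110000 → 4-byte char #6 = F0 90 90 84.
Offset 19: leading byte 0xEB = 11101011 → 3-byte char #7 = EB AC BF.
Offset 22: leading byte 0xE0 = 11100000 → 3-byte char #8 = E0 A6 B7.
Leading byte 0xE0 = 11100000 matches 1110xxxx → 3-byte sequence.
Byte 1: 0xE0 = 11100000, payload 0000 (4 bits).
Byte 2: 0xA6 = 10100110 (10xxxxxx ✓), payload 100110.
Byte 3: 0xB7 = 10110111 (10xxxxxx ✓), payload 110111.
Concatenate: 0000100110110111 = 0x9B7 (16 bits → U+09B7).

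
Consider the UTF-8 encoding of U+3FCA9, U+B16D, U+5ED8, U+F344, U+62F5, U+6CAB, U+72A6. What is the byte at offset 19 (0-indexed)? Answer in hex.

0xE7

U+3FCA9 → 4-byte form F0 BF B2 A9 at offsets 0–3.
U+B16D → 3-byte form EB 85 AD at offsets 4–6.
U+5ED8 → 3-byte form E5 BB 98 at offsets 7–9.
U+F344 → 3-byte form EF 8D 84 at offsets 10–12.
U+62F5 → 3-byte form E6 8B B5 at offsets 13–15.
U+6CAB → 3-byte form E6 B2 AB at offsets 16–18.
U+72A6 → 3-byte form E7 8A A6 at offsets 19–21.
Offset 19 falls in char 7's range; it's byte 1 of E7 8A A6 = 0xE7.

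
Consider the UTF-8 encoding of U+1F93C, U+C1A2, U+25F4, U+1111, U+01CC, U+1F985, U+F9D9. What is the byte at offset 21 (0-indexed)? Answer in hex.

U+1F93C → 4-byte form F0 9F A4 BC at offsets 0–3.
U+C1A2 → 3-byte form EC 86 A2 at offsets 4–6.
U+25F4 → 3-byte form E2 97 B4 at offsets 7–9.
U+1111 → 3-byte form E1 84 91 at offsets 10–12.
U+01CC → 2-byte form C7 8C at offsets 13–14.
U+1F985 → 4-byte form F0 9F A6 85 at offsets 15–18.
U+F9D9 → 3-byte form EF A7 99 at offsets 19–21.
Offset 21 falls in char 7's range; it's byte 3 of EF A7 99 = 0x99.

0x99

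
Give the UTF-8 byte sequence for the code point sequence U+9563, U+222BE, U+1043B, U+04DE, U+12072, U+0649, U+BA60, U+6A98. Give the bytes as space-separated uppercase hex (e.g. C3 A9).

E9 95 A3 F0 A2 8A BE F0 90 90 BB D3 9E F0 92 81 B2 D9 89 EB A9 A0 E6 AA 98

U+9563: 3-byte form → E9 95 A3.
U+222BE: 4-byte form → F0 A2 8A BE.
U+1043B: 4-byte form → F0 90 90 BB.
U+04DE: 2-byte form → D3 9E.
U+12072: 4-byte form → F0 92 81 B2.
U+0649: 2-byte form → D9 89.
U+BA60: 3-byte form → EB A9 A0.
U+6A98: 3-byte form → E6 AA 98.
Concatenated (25 bytes): E9 95 A3 F0 A2 8A BE F0 90 90 BB D3 9E F0 92 81 B2 D9 89 EB A9 A0 E6 AA 98.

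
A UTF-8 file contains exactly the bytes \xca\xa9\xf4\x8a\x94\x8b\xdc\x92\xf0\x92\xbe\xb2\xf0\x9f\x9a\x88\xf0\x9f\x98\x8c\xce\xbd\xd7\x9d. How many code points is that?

8

Byte at offset 0: 0xCA = 11001010 → 2-byte char (#1). Advance 2.
Byte at offset 2: 0xF4 = 11110100 → 4-byte char (#2). Advance 4.
Byte at offset 6: 0xDC = 11011100 → 2-byte char (#3). Advance 2.
Byte at offset 8: 0xF0 = 11110000 → 4-byte char (#4). Advance 4.
Byte at offset 12: 0xF0 = 11110000 → 4-byte char (#5). Advance 4.
Byte at offset 16: 0xF0 = 11110000 → 4-byte char (#6). Advance 4.
Byte at offset 20: 0xCE = 11001110 → 2-byte char (#7). Advance 2.
Byte at offset 22: 0xD7 = 11010111 → 2-byte char (#8). Advance 2.
Reached end at offset 24 after 8 code points.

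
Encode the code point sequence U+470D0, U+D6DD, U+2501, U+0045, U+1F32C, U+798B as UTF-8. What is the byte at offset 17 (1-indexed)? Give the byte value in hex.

0xA6

1-indexed offset 17 is 0-indexed offset 16.
U+470D0 → 4-byte form F1 87 83 90 at offsets 0–3.
U+D6DD → 3-byte form ED 9B 9D at offsets 4–6.
U+2501 → 3-byte form E2 94 81 at offsets 7–9.
U+0045 → 1-byte form 45 at offsets 10–10.
U+1F32C → 4-byte form F0 9F 8C AC at offsets 11–14.
U+798B → 3-byte form E7 A6 8B at offsets 15–17.
Offset 16 falls in char 6's range; it's byte 2 of E7 A6 8B = 0xA6.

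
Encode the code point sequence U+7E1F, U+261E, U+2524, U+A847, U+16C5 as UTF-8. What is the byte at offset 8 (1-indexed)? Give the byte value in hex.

1-indexed offset 8 is 0-indexed offset 7.
U+7E1F → 3-byte form E7 B8 9F at offsets 0–2.
U+261E → 3-byte form E2 98 9E at offsets 3–5.
U+2524 → 3-byte form E2 94 A4 at offsets 6–8.
Offset 7 falls in char 3's range; it's byte 2 of E2 94 A4 = 0x94.

0x94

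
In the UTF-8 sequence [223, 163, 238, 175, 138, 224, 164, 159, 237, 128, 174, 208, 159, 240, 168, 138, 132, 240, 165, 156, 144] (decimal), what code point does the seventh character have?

Offset 0: leading byte 0xDF = 11011111 → 2-byte char #1 = DF A3.
Offset 2: leading byte 0xEE = 11101110 → 3-byte char #2 = EE AF 8A.
Offset 5: leading byte 0xE0 = 11100000 → 3-byte char #3 = E0 A4 9F.
Offset 8: leading byte 0xED = 11101101 → 3-byte char #4 = ED 80 AE.
Offset 11: leading byte 0xD0 = 11010000 → 2-byte char #5 = D0 9F.
Offset 13: leading byte 0xF0 = 11110000 → 4-byte char #6 = F0 A8 8A 84.
Offset 17: leading byte 0xF0 = 11110000 → 4-byte char #7 = F0 A5 9C 90.
Leading byte 0xF0 = 11110000 matches 11110xxx → 4-byte sequence.
Byte 1: 0xF0 = 11110000, payload 000 (3 bits).
Byte 2: 0xA5 = 10100101 (10xxxxxx ✓), payload 100101.
Byte 3: 0x9C = 10011100 (10xxxxxx ✓), payload 011100.
Byte 4: 0x90 = 10010000 (10xxxxxx ✓), payload 010000.
Concatenate: 000100101011100010000 = 0x25710 (21 bits → U+25710).

U+25710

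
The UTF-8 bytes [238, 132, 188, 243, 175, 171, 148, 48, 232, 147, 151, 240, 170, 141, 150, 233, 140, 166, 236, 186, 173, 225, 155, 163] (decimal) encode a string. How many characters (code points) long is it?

Byte at offset 0: 0xEE = 11101110 → 3-byte char (#1). Advance 3.
Byte at offset 3: 0xF3 = 11110011 → 4-byte char (#2). Advance 4.
Byte at offset 7: 0x30 = 00110000 → 1-byte char (#3). Advance 1.
Byte at offset 8: 0xE8 = 11101000 → 3-byte char (#4). Advance 3.
Byte at offset 11: 0xF0 = 11110000 → 4-byte char (#5). Advance 4.
Byte at offset 15: 0xE9 = 11101001 → 3-byte char (#6). Advance 3.
Byte at offset 18: 0xEC = 11101100 → 3-byte char (#7). Advance 3.
Byte at offset 21: 0xE1 = 11100001 → 3-byte char (#8). Advance 3.
Reached end at offset 24 after 8 code points.

8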